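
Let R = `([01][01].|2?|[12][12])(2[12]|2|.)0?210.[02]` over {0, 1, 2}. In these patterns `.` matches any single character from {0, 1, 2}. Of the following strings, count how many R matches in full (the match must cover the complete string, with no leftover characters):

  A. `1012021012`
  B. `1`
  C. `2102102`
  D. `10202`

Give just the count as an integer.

A → match
B → no match
C → no match
D → no match
Total matched: 1

1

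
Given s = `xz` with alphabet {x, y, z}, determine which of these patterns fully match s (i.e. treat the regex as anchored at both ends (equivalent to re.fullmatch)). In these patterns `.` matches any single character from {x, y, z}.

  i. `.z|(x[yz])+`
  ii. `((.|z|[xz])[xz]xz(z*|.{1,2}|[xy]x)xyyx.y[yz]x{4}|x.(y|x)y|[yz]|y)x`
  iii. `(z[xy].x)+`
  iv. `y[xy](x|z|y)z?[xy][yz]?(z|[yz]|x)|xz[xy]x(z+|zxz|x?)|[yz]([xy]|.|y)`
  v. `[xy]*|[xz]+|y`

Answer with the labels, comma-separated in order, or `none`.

i → match
ii → no match — must end with `x`
iii → no match — must start with `z`
iv → no match
v → match

i, v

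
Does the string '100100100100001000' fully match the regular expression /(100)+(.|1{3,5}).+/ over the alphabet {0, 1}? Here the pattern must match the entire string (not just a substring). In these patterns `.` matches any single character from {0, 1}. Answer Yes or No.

Yes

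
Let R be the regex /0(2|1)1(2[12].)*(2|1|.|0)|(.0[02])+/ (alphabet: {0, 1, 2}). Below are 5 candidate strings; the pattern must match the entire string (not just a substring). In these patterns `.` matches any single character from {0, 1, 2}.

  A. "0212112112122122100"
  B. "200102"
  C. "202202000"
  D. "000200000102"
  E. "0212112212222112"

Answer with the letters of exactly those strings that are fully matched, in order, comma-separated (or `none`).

A → match
B → match
C → match
D → match
E → match

A, B, C, D, E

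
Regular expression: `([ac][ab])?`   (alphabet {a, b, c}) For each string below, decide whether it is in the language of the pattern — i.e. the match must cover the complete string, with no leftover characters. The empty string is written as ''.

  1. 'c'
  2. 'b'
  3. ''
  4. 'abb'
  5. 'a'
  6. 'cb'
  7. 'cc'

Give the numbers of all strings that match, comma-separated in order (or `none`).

1. 'c' → no match
2. 'b' → no match
3. '' → match
4. 'abb' → no match
5. 'a' → no match
6. 'cb' → match
7. 'cc' → no match

3, 6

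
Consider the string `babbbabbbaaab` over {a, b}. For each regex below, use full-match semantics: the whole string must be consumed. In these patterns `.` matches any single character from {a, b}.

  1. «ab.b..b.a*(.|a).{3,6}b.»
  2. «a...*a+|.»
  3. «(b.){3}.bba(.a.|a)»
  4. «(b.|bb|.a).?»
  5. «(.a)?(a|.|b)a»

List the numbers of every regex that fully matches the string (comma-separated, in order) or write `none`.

1 → no match — must start with `ab`
2 → no match
3 → match
4 → no match
5 → no match — must end with `a`

3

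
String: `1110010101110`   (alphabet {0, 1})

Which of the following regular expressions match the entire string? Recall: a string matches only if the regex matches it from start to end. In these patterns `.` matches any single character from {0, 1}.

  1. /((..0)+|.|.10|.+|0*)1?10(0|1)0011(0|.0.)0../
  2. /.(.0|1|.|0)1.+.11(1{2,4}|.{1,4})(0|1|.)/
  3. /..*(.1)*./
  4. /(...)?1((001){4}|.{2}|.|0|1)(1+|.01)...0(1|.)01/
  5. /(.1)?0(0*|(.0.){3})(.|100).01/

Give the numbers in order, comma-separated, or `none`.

1 → no match
2 → match
3 → match
4 → no match — must end with `01`
5 → no match — must end with `01`

2, 3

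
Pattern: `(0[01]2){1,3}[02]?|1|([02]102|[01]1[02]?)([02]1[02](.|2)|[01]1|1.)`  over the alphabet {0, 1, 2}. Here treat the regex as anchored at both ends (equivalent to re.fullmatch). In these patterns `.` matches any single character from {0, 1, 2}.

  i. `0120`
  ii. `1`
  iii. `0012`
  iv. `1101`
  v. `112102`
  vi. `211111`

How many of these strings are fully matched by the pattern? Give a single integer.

4

i. `0120` → match
ii. `1` → match
iii. `0012` → no match
iv. `1101` → match
v. `112102` → match
vi. `211111` → no match
Total matched: 4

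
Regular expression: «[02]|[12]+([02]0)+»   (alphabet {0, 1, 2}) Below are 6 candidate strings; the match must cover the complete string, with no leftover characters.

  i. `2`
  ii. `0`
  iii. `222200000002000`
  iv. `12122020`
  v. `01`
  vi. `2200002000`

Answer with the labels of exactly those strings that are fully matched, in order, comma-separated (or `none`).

i, ii, iii, iv, vi

i → match
ii → match
iii → match
iv → match
v → no match
vi → match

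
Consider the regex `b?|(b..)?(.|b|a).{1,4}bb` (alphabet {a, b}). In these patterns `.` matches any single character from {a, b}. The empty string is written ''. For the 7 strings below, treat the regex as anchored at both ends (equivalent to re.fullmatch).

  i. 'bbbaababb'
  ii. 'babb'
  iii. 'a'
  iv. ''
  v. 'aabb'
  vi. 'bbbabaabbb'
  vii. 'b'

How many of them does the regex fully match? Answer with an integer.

i → match
ii → match
iii → no match
iv → match
v → match
vi → match
vii → match
Total matched: 6

6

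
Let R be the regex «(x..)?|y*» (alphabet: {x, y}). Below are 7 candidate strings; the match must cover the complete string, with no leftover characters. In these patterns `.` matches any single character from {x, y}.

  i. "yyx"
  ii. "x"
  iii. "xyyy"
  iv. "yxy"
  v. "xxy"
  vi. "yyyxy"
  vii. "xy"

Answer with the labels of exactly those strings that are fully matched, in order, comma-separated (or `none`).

v

i → no match
ii → no match
iii → no match
iv → no match
v → match
vi → no match
vii → no match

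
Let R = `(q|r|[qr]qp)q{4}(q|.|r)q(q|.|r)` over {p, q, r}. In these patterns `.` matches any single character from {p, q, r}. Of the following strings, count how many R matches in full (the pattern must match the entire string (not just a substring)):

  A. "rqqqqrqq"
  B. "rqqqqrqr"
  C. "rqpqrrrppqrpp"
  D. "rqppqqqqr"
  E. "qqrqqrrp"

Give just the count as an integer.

A → match
B → match
C → no match
D → no match
E → no match
Total matched: 2

2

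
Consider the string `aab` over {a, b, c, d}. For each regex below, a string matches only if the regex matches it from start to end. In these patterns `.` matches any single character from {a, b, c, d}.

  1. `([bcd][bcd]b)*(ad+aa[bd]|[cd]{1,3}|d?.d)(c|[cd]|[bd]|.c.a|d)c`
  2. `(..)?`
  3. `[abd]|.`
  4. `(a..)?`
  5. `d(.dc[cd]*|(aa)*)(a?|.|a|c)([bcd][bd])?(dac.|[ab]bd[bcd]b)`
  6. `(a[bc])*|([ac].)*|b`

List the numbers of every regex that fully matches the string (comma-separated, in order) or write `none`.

4

1 → no match — must end with `c`
2 → no match
3 → no match
4 → match
5 → no match — must start with `d`
6 → no match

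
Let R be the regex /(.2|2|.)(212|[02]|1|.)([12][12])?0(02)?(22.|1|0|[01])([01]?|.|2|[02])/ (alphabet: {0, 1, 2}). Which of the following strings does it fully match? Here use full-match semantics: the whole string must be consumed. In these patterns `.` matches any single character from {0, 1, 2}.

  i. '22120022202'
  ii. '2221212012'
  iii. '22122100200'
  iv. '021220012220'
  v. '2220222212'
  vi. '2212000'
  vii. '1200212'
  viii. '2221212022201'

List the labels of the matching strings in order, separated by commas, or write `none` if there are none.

i, ii, iii, vi, vii

i. '22120022202' → match
ii. '2221212012' → match
iii. '22122100200' → match
iv. '021220012220' → no match
v. '2220222212' → no match
vi. '2212000' → match
vii. '1200212' → match
viii → no match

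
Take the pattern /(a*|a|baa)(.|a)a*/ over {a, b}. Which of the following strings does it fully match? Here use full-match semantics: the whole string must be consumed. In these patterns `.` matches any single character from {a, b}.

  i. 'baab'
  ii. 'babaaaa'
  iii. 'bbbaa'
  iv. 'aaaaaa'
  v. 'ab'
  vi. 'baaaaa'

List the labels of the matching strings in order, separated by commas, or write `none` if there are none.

i → match
ii → no match
iii → no match
iv → match
v → match
vi → match

i, iv, v, vi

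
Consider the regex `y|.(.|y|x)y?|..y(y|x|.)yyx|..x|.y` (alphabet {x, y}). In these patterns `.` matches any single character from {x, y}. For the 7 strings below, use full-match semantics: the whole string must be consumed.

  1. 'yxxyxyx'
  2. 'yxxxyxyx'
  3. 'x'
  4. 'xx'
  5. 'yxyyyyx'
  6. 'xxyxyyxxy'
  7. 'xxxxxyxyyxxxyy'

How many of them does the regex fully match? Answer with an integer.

1. 'yxxyxyx' → no match
2. 'yxxxyxyx' → no match
3. 'x' → no match
4. 'xx' → match
5. 'yxyyyyx' → match
6. 'xxyxyyxxy' → no match
7 → no match
Total matched: 2

2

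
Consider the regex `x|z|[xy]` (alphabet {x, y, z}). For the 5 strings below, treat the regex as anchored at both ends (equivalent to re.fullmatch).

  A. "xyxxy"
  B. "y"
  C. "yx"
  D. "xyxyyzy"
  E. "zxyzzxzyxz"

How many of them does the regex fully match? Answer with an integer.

A → no match
B → match
C → no match
D → no match
E → no match
Total matched: 1

1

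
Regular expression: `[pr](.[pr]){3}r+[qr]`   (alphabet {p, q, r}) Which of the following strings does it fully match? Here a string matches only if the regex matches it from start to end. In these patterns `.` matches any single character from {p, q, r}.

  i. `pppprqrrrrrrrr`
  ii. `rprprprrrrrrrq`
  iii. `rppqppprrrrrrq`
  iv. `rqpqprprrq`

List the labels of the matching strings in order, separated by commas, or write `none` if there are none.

i, ii, iii, iv

i → match
ii → match
iii → match
iv → match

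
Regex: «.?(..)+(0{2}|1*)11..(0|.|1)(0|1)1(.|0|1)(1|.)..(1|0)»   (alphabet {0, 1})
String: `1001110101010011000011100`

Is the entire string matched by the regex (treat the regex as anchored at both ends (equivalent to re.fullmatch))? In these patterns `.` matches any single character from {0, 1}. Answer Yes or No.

No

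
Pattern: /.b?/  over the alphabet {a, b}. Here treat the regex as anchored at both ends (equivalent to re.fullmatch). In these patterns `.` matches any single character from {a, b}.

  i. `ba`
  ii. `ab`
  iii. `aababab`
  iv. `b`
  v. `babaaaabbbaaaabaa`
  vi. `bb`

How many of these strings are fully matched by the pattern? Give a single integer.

i → no match
ii → match
iii → no match
iv → match
v → no match
vi → match
Total matched: 3

3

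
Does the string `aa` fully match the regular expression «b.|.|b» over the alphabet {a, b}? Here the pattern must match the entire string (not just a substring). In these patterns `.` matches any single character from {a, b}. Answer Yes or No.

No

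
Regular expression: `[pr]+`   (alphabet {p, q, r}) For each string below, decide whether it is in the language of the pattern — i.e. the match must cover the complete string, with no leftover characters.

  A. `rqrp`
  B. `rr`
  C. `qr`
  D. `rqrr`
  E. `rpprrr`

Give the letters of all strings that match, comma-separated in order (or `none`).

A → no match
B → match
C → no match
D → no match
E → match

B, E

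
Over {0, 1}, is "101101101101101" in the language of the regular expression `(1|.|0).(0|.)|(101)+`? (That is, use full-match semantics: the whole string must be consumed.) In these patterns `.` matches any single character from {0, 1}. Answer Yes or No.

Yes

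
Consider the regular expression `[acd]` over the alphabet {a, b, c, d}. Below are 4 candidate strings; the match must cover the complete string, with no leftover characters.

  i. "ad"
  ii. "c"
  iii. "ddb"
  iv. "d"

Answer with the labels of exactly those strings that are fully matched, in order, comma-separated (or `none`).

i. "ad" → no match
ii. "c" → match
iii. "ddb" → no match
iv. "d" → match

ii, iv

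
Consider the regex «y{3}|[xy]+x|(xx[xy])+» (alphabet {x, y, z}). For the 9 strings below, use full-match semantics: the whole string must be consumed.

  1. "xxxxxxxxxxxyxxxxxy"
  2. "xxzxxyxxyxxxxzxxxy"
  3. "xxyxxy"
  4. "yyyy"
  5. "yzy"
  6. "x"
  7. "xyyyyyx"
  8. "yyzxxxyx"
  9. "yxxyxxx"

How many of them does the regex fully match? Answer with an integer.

4

1 → match
2 → no match
3 → match
4 → no match
5 → no match
6 → no match
7 → match
8 → no match
9 → match
Total matched: 4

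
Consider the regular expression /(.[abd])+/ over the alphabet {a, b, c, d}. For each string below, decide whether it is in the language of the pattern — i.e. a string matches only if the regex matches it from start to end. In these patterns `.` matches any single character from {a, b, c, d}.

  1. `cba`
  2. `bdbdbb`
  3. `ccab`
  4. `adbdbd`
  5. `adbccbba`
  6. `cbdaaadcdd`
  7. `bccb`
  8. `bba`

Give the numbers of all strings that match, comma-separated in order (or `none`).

1 → no match
2 → match
3 → no match
4 → match
5 → no match
6 → no match
7 → no match
8 → no match

2, 4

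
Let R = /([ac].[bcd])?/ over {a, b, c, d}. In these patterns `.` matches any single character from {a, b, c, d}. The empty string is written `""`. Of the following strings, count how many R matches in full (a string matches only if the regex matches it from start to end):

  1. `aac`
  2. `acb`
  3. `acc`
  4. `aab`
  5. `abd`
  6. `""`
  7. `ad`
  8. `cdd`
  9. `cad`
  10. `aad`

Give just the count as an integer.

9

1 → match
2 → match
3 → match
4 → match
5 → match
6 → match
7 → no match
8 → match
9 → match
10 → match
Total matched: 9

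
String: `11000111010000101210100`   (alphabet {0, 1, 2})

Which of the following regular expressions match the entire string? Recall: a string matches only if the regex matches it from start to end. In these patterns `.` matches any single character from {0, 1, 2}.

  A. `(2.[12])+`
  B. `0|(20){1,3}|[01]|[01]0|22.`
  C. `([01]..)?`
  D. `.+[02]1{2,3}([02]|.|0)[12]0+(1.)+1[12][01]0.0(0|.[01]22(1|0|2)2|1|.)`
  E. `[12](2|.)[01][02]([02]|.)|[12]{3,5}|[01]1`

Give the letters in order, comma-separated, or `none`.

D

A → no match — must start with `2`
B → no match
C → no match
D → match
E → no match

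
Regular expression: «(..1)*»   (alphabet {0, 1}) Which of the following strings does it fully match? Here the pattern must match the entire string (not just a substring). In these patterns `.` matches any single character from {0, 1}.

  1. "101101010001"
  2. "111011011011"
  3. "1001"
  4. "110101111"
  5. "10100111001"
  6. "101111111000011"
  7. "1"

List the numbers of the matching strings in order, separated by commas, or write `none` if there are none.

2

1 → no match
2 → match
3 → no match
4 → no match
5 → no match
6 → no match
7 → no match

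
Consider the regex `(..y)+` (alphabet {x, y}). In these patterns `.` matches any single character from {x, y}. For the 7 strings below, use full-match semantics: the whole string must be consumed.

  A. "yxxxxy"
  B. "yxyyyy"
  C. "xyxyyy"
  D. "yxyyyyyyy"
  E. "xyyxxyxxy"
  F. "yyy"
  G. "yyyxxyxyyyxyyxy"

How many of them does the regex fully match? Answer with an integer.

5

A → no match
B → match
C → no match
D → match
E → match
F → match
G → match
Total matched: 5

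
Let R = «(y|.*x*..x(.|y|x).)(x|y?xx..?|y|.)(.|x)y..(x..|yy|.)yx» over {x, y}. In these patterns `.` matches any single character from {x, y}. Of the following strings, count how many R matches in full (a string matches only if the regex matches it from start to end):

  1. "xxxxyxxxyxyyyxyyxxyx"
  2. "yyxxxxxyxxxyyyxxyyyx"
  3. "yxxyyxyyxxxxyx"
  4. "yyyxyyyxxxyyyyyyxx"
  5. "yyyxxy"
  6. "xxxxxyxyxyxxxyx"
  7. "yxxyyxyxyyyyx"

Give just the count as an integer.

1 → match
2 → match
3 → match
4 → no match — must end with "yx"
5. "yyyxxy" → no match — must end with "yx"
6 → match
7 → match
Total matched: 5

5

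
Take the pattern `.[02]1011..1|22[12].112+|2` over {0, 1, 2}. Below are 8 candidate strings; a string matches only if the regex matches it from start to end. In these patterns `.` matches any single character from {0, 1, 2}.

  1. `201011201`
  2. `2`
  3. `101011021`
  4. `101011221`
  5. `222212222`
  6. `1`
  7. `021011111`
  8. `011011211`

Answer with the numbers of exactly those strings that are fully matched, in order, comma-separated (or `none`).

1, 2, 3, 4, 7

1 → match
2 → match
3 → match
4 → match
5 → no match
6 → no match
7 → match
8 → no match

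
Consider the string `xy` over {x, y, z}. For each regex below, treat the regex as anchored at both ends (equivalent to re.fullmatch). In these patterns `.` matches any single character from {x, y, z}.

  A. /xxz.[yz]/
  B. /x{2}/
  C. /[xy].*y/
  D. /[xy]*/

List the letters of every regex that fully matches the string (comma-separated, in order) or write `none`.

A → no match — must start with `xxz`
B → no match — must end with `x`
C → match
D → match

C, D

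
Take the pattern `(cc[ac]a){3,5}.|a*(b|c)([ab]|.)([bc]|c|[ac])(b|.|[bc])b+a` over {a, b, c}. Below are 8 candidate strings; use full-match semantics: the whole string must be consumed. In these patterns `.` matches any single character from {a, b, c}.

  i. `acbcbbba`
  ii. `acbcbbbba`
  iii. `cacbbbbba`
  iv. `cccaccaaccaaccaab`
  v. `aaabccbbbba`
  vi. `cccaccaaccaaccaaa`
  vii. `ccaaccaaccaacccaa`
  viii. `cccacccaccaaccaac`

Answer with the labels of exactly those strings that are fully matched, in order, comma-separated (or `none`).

i → match
ii → match
iii → match
iv → match
v → match
vi → match
vii → match
viii → match

i, ii, iii, iv, v, vi, vii, viii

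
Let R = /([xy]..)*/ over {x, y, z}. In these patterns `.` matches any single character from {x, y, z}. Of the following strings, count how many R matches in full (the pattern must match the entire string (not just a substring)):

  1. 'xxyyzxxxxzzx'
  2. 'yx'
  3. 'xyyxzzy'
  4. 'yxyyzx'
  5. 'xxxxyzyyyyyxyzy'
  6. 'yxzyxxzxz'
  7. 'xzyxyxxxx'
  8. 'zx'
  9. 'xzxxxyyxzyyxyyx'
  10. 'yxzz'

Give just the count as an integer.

4

1 → no match
2 → no match
3 → no match
4 → match
5 → match
6 → no match
7 → match
8 → no match
9 → match
10 → no match
Total matched: 4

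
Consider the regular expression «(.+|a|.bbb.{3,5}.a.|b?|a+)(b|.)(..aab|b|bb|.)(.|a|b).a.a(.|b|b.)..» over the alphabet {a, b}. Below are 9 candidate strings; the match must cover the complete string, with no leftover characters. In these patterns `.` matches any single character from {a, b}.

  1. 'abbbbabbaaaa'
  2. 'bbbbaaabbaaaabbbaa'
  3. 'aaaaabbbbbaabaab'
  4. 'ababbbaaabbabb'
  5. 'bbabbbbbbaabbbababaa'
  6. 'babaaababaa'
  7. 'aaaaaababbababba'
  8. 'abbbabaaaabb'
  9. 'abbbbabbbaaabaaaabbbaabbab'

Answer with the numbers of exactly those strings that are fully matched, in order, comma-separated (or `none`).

1 → no match
2 → no match
3 → no match
4 → no match
5 → match
6 → match
7 → match
8 → match
9 → no match

5, 6, 7, 8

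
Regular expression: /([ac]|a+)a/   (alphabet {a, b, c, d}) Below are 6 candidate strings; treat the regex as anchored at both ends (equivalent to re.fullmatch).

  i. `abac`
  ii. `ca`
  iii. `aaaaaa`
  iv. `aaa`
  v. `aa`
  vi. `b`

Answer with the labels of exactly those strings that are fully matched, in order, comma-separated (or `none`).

i → no match — must end with `a`
ii → match
iii → match
iv → match
v → match
vi → no match — must end with `a`

ii, iii, iv, v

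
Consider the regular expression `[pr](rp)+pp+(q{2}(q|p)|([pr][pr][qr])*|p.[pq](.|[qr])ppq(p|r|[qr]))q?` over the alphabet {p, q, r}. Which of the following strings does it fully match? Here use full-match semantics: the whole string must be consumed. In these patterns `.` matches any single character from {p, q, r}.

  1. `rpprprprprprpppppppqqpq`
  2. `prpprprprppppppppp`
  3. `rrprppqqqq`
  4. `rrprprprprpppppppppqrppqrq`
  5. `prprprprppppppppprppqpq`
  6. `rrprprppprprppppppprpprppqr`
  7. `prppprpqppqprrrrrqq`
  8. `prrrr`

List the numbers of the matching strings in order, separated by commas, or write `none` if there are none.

4, 5

1 → no match
2 → no match
3 → no match
4 → match
5 → match
6 → no match
7 → no match
8 → no match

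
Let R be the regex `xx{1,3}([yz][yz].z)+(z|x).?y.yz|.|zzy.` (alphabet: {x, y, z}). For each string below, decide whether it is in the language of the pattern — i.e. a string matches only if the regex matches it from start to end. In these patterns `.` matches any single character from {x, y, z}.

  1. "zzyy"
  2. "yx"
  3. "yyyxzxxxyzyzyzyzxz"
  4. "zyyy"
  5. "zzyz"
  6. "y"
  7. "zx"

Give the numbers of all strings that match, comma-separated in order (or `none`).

1 → match
2 → no match
3 → no match
4 → no match
5 → match
6 → match
7 → no match

1, 5, 6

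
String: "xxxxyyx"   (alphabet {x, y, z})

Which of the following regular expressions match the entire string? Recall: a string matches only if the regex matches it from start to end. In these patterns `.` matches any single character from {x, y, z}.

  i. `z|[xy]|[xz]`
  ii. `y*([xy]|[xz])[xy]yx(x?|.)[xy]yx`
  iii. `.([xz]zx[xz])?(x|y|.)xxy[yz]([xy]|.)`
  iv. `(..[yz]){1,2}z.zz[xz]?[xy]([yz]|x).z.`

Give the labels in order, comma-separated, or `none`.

i → no match
ii → no match
iii → match
iv → no match

iii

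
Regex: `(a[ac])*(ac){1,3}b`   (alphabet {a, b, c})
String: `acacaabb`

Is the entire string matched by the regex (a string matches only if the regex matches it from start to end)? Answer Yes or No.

No

Every match must end with `acb`, but `acacaabb` does not.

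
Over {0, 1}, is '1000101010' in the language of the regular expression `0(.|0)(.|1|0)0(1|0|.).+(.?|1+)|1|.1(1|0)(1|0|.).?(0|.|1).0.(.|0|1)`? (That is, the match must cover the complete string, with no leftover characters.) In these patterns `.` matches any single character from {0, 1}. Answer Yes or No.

No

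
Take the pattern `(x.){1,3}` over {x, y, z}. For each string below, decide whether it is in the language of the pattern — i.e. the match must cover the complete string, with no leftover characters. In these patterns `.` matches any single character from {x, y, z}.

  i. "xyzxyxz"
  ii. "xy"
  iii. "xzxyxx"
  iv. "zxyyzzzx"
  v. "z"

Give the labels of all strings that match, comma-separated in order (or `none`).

ii, iii

i → no match
ii → match
iii → match
iv → no match — must start with "x"
v → no match — must start with "x"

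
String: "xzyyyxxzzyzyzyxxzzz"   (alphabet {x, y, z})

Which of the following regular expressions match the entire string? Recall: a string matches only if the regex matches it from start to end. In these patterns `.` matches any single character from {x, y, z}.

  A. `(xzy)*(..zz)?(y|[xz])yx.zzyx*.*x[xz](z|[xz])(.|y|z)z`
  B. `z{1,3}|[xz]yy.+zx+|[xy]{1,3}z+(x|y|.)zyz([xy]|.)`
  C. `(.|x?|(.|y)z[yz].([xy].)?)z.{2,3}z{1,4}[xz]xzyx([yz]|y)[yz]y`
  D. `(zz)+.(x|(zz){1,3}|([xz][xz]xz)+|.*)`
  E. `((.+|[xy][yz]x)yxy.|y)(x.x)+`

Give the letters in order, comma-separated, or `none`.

A

A → match
B → no match
C → no match — must end with "y"
D → no match — must start with "zz"
E → no match — must end with "x"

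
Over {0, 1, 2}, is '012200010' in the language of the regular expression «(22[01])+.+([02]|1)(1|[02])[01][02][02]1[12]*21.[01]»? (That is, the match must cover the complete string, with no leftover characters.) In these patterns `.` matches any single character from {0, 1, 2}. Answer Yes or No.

No

Every match must start with '22', but '012200010' does not.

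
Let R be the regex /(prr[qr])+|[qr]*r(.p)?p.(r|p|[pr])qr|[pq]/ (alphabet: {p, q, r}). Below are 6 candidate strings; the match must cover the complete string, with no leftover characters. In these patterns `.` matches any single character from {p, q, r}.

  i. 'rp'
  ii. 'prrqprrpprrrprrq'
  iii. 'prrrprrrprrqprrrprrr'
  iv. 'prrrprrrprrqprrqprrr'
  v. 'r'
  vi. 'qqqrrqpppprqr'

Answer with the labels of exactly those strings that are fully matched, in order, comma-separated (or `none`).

i → no match
ii → no match
iii → match
iv → match
v → no match
vi → no match

iii, iv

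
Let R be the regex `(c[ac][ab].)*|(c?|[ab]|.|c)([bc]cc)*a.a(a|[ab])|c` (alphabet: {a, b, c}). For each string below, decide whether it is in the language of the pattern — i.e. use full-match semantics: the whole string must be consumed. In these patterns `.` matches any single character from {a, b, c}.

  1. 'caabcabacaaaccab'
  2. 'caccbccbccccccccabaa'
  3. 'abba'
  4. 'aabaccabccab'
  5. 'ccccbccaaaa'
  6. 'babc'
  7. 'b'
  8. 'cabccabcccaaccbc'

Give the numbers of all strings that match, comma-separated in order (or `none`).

1, 5, 8

1 → match
2 → no match
3 → no match
4 → no match
5 → match
6 → no match
7 → no match
8 → match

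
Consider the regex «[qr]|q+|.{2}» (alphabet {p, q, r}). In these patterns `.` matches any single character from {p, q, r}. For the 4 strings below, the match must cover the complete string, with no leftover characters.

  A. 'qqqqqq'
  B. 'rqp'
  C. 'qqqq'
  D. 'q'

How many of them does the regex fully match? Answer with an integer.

A → match
B → no match
C → match
D → match
Total matched: 3

3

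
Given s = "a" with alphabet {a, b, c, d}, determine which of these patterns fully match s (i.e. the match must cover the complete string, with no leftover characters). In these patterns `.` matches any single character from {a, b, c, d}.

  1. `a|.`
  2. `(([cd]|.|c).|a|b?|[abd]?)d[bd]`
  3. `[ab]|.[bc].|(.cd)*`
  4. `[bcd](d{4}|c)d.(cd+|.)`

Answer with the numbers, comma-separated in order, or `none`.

1 → match
2 → no match
3 → match
4 → no match

1, 3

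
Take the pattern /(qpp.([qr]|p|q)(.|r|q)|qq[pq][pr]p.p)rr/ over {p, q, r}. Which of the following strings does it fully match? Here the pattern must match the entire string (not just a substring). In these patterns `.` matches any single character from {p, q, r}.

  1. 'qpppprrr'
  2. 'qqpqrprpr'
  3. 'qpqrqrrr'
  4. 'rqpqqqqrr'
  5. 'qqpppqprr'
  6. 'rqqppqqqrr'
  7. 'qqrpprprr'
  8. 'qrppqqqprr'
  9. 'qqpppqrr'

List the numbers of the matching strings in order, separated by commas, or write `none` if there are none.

1 → match
2 → no match — must end with 'rr'
3 → no match
4 → no match
5 → match
6 → no match
7 → no match
8 → no match
9 → no match

1, 5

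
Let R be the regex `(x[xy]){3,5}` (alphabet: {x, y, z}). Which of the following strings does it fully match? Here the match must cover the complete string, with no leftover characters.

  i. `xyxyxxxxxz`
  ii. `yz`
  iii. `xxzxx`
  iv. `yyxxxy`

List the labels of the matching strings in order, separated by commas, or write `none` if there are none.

i → no match
ii → no match — must start with `x`
iii → no match
iv → no match — must start with `x`

none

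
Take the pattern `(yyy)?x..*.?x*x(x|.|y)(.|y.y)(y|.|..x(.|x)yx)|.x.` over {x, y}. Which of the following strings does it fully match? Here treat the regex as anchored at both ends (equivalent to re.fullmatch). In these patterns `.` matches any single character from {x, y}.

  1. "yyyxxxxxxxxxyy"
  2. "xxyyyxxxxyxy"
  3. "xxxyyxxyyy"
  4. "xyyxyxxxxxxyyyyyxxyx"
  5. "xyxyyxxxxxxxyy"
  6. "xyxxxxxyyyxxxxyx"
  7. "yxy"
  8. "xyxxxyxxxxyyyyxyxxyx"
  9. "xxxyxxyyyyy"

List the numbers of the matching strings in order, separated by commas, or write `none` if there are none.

1 → match
2. "xxyyyxxxxyxy" → match
3. "xxxyyxxyyy" → match
4 → match
5 → match
6 → match
7. "yxy" → match
8 → match
9. "xxxyxxyyyyy" → match

1, 2, 3, 4, 5, 6, 7, 8, 9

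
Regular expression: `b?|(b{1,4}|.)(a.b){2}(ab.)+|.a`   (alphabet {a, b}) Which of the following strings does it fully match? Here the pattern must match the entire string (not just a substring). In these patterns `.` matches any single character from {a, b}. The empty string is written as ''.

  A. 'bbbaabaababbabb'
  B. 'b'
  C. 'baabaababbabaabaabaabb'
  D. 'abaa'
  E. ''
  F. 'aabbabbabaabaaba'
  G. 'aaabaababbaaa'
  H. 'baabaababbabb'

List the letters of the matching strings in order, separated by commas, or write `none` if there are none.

A → match
B → match
C → match
D → no match
E → match
F → match
G → no match
H → match

A, B, C, E, F, H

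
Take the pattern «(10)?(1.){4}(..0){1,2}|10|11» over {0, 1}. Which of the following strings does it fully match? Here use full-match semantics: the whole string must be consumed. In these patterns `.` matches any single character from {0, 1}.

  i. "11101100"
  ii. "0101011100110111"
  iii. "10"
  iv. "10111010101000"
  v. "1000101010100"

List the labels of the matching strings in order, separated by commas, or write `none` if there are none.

iii

i → no match
ii → no match
iii → match
iv → no match
v → no match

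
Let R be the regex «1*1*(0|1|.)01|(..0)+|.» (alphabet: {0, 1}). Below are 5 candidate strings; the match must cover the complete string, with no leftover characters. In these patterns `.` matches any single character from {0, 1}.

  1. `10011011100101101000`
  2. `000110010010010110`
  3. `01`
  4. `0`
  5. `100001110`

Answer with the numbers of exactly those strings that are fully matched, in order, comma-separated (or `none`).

1 → no match
2 → match
3 → no match
4 → match
5 → no match

2, 4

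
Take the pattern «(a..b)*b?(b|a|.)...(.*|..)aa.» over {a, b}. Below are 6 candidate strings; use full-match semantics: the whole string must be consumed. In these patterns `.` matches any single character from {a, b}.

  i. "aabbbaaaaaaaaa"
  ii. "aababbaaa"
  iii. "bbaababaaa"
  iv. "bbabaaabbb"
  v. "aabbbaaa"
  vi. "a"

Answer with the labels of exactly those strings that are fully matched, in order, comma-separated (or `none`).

i → match
ii. "aababbaaa" → match
iii. "bbaababaaa" → match
iv. "bbabaaabbb" → no match
v. "aabbbaaa" → match
vi. "a" → no match

i, ii, iii, v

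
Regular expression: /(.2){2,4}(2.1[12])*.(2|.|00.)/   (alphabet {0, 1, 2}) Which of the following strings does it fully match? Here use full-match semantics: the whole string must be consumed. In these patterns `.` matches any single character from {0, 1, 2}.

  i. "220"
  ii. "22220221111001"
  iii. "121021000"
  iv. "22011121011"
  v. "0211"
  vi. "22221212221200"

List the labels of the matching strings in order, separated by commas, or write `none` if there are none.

i → no match
ii → match
iii → no match
iv → no match
v → no match
vi → match

ii, vi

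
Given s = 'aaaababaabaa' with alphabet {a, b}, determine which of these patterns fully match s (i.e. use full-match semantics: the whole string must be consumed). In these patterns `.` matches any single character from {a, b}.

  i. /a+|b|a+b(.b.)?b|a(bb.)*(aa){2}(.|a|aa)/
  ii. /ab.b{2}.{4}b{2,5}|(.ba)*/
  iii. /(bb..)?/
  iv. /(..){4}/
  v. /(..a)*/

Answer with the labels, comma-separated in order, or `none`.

v

i → no match
ii → no match
iii → no match
iv → no match
v → match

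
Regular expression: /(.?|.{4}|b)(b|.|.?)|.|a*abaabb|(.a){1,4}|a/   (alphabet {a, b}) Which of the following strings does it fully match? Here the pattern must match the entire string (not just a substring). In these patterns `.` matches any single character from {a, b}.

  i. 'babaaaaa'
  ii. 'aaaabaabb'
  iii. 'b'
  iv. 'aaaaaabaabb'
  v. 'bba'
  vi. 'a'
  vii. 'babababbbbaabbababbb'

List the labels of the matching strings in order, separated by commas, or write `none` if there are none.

i, ii, iii, iv, vi

i → match
ii → match
iii → match
iv → match
v → no match
vi → match
vii → no match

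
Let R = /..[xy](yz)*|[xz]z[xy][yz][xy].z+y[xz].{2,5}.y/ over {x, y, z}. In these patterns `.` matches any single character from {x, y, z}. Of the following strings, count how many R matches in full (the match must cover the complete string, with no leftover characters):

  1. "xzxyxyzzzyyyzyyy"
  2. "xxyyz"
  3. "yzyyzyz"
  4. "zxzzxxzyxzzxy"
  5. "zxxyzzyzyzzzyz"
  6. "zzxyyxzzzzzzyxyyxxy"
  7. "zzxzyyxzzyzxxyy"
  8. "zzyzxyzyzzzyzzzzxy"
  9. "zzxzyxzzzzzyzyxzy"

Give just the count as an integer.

1 → no match
2 → match
3 → match
4 → no match
5 → no match
6 → match
7 → no match
8 → no match
9 → match
Total matched: 4

4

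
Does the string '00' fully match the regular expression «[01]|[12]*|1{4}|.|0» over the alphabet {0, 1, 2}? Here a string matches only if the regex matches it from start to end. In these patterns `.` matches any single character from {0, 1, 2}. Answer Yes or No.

No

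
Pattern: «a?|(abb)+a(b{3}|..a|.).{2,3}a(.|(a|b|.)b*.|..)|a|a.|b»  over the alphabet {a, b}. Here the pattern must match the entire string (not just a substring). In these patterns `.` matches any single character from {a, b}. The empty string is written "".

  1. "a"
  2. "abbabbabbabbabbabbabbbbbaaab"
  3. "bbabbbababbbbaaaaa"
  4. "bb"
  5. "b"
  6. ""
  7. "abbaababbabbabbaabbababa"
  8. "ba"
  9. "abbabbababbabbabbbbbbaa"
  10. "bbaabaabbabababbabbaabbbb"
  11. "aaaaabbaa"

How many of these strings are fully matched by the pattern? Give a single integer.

1 → match
2 → match
3 → no match
4 → no match
5 → match
6 → match
7 → no match
8 → no match
9 → no match
10 → no match
11 → no match
Total matched: 4

4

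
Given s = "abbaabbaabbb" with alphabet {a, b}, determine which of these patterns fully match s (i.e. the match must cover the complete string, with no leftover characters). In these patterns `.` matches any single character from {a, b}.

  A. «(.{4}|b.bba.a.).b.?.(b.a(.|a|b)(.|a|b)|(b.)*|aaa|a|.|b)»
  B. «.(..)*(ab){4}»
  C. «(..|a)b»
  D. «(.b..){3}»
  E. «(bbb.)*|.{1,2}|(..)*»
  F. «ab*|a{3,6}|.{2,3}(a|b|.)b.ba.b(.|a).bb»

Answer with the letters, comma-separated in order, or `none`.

D, E

A → no match
B → no match — must end with "ab"
C → no match
D → match
E → match
F → no match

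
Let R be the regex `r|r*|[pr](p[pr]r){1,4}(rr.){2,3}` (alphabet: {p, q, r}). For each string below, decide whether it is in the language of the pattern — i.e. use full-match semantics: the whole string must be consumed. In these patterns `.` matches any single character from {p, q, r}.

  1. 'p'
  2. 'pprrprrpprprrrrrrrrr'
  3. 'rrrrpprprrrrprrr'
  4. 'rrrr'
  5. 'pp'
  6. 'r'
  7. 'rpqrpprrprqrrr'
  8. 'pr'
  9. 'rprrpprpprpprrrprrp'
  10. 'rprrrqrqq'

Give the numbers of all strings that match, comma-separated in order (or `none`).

4, 6, 9

1. 'p' → no match
2 → no match
3 → no match
4. 'rrrr' → match
5. 'pp' → no match
6. 'r' → match
7 → no match
8. 'pr' → no match
9 → match
10. 'rprrrqrqq' → no match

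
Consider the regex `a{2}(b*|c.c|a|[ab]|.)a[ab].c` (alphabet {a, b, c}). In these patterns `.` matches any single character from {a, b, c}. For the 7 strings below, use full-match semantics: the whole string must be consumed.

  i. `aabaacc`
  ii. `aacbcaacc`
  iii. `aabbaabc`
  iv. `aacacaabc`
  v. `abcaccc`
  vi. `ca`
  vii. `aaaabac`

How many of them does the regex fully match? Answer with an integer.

5

i → match
ii → match
iii → match
iv → match
v → no match
vi → no match — must start with `a`
vii → match
Total matched: 5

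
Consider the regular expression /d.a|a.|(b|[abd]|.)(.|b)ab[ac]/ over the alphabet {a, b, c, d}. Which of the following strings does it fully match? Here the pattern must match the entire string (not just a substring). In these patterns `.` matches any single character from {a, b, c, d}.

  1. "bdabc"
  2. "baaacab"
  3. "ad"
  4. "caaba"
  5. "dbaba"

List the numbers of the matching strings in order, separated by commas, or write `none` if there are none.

1 → match
2 → no match
3 → match
4 → match
5 → match

1, 3, 4, 5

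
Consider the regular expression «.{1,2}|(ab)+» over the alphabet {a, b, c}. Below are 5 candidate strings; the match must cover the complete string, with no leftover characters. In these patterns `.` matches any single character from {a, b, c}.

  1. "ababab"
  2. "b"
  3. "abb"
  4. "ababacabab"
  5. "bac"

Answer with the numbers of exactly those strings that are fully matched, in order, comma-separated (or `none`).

1, 2

1 → match
2 → match
3 → no match
4 → no match
5 → no match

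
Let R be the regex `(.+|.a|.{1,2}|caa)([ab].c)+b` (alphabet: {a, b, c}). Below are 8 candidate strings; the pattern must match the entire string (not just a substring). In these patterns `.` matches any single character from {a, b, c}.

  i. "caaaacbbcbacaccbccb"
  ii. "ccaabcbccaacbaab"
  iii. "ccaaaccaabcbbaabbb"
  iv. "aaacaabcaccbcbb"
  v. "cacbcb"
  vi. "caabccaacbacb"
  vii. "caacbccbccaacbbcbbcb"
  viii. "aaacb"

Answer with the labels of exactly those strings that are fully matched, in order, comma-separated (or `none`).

i, vi, vii, viii

i → match
ii → no match — must end with "cb"
iii → no match — must end with "cb"
iv → no match — must end with "cb"
v. "cacbcb" → no match
vi → match
vii → match
viii. "aaacb" → match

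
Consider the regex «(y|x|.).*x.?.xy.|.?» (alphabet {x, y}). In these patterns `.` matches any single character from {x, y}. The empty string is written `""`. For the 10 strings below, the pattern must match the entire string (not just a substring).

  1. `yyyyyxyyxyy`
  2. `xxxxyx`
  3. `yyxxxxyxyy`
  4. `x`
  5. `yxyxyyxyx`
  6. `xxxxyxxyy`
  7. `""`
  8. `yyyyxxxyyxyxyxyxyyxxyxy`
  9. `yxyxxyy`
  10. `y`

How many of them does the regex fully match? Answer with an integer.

9

1 → match
2 → match
3 → match
4 → match
5 → match
6 → match
7 → match
8 → no match
9 → match
10 → match
Total matched: 9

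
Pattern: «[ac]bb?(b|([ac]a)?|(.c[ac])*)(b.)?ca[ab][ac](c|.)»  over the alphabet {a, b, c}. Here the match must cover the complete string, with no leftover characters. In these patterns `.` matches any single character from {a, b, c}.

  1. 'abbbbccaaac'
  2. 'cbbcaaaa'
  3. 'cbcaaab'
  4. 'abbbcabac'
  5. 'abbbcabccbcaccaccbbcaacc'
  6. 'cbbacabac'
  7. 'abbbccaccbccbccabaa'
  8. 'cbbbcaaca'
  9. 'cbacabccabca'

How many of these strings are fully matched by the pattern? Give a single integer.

8

1 → match
2 → match
3 → match
4 → match
5 → no match
6 → match
7 → match
8 → match
9 → match
Total matched: 8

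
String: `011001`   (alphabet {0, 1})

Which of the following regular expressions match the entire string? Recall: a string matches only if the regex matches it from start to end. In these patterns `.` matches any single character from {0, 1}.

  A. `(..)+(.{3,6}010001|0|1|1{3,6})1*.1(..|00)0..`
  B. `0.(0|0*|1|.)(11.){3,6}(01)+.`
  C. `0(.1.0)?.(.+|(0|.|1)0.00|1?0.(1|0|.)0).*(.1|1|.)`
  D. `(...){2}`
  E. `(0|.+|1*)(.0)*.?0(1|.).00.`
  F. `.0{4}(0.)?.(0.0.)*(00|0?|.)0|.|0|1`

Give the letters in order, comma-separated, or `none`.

A → no match
B → no match
C → match
D → match
E → match
F → no match

C, D, E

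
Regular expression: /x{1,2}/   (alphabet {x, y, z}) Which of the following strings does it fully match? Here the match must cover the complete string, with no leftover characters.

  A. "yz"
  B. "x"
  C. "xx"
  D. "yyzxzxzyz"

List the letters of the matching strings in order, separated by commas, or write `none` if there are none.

B, C

A → no match — must start with "x"
B → match
C → match
D → no match — must start with "x"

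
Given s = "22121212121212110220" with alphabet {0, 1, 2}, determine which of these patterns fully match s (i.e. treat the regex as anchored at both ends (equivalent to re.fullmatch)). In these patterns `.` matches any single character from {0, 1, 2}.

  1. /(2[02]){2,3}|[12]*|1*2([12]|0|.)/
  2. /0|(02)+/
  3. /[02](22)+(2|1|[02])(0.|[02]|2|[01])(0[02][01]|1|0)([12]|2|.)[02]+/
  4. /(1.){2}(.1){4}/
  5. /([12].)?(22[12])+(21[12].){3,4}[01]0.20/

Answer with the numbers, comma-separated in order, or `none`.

5

1 → no match
2 → no match
3 → no match
4 → no match — must start with "1"
5 → match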